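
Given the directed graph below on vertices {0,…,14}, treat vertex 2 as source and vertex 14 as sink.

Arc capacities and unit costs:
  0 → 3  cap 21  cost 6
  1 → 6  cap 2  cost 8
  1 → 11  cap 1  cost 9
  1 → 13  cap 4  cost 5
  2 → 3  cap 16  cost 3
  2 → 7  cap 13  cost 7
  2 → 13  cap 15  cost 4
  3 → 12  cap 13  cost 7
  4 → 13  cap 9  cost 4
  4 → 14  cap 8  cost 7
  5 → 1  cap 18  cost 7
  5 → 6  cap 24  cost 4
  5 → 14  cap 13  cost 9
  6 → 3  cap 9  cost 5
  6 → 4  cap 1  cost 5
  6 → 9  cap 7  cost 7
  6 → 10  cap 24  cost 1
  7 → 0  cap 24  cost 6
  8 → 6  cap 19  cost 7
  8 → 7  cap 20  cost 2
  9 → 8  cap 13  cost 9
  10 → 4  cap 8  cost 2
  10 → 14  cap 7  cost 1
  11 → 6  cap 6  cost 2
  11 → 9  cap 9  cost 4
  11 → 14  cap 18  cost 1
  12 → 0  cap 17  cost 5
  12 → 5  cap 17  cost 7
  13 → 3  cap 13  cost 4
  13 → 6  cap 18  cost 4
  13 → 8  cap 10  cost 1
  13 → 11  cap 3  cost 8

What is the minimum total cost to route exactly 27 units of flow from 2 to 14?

Minimum cost for 27 units: 511

shortest-cost path #1: 2→13→6→10→14 push 7 @ unit cost 10 (adds 70)
shortest-cost path #2: 2→13→11→14 push 3 @ unit cost 13 (adds 39)
shortest-cost path #3: 2→13→6→10→4→14 push 5 @ unit cost 18 (adds 90)
shortest-cost path #4: 2→3→12→5→14 push 12 @ unit cost 26 (adds 312)
total cost = 511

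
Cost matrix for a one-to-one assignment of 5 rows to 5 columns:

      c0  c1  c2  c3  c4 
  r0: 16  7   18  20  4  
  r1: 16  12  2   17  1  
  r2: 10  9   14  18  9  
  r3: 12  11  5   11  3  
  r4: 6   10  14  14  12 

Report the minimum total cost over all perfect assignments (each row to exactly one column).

Minimum assignment cost: 32

optimal assignment: row0→col4 (cost 4), row1→col2 (cost 2), row2→col1 (cost 9), row3→col3 (cost 11), row4→col0 (cost 6)
total = 4 + 2 + 9 + 11 + 6 = 32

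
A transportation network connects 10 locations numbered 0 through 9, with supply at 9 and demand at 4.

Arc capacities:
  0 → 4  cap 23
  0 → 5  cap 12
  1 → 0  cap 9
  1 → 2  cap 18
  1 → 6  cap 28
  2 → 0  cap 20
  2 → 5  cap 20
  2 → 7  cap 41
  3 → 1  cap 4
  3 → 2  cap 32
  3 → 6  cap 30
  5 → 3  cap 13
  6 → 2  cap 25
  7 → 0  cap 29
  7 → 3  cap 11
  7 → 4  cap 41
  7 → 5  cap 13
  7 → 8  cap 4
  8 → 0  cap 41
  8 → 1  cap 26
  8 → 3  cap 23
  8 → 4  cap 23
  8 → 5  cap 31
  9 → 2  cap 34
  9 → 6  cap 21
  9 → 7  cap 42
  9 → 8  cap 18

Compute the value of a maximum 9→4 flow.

Maximum flow value: 86

augment #1: 9→7→4 bottleneck 41, total now 41
augment #2: 9→8→4 bottleneck 18, total now 59
augment #3: 9→2→0→4 bottleneck 20, total now 79
augment #4: 9→7→0→4 bottleneck 1, total now 80
augment #5: 9→2→7→0→4 bottleneck 2, total now 82
augment #6: 9→2→7→8→4 bottleneck 4, total now 86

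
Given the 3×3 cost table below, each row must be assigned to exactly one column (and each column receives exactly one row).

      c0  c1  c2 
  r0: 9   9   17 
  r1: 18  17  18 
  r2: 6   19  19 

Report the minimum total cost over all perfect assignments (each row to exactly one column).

optimal assignment: row0→col1 (cost 9), row1→col2 (cost 18), row2→col0 (cost 6)
total = 9 + 18 + 6 = 33

Minimum assignment cost: 33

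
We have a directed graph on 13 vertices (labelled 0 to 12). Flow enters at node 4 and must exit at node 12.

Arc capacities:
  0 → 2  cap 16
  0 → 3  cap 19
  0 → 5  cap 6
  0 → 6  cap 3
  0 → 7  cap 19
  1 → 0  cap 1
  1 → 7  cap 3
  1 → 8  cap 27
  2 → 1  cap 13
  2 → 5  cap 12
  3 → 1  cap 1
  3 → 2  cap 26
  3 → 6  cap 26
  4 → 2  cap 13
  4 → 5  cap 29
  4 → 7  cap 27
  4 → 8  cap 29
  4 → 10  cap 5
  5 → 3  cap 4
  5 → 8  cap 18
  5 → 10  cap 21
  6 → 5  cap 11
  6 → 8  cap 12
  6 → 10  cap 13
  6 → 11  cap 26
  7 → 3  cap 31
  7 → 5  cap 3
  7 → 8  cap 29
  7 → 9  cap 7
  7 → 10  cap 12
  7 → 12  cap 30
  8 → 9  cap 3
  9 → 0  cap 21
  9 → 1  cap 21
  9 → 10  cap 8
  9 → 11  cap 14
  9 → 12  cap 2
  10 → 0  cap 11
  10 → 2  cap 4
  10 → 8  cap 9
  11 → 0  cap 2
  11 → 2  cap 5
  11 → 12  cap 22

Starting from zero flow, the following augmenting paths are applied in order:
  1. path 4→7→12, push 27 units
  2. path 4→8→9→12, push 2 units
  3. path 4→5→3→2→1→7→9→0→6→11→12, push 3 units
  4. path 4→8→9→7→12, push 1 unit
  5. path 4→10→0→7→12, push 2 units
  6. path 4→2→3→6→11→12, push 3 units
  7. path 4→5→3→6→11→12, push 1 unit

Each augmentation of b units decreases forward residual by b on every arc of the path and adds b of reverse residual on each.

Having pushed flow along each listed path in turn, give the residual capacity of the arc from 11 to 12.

Residual capacity of (11,12): 15

after path 1 (4→7→12, push 27): res(11,12)=22
after path 2 (4→8→9→12, push 2): res(11,12)=22
after path 3 (4→5→3→2→1→7→9→0→6→11→12, push 3): res(11,12)=19
after path 4 (4→8→9→7→12, push 1): res(11,12)=19
after path 5 (4→10→0→7→12, push 2): res(11,12)=19
after path 6 (4→2→3→6→11→12, push 3): res(11,12)=16
after path 7 (4→5→3→6→11→12, push 1): res(11,12)=15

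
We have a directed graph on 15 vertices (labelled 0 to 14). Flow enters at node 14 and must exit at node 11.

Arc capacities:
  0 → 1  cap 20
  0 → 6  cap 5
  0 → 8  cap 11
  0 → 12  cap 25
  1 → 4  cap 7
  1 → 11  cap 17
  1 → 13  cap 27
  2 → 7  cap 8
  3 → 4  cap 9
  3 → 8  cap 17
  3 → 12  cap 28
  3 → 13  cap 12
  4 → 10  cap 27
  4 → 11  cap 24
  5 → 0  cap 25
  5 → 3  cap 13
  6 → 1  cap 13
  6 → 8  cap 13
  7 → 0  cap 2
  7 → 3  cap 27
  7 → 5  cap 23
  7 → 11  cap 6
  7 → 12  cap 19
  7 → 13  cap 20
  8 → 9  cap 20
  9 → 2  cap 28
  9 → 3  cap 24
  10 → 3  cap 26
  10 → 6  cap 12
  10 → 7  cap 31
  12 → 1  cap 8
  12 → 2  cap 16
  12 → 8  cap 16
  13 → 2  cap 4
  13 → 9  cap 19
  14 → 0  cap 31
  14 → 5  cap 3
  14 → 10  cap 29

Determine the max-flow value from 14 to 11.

Maximum flow value: 39

augment #1: 14→0→1→11 bottleneck 17, total now 17
augment #2: 14→10→7→11 bottleneck 6, total now 23
augment #3: 14→0→1→4→11 bottleneck 3, total now 26
augment #4: 14→5→3→4→11 bottleneck 3, total now 29
augment #5: 14→10→3→4→11 bottleneck 6, total now 35
augment #6: 14→0→6→1→4→11 bottleneck 4, total now 39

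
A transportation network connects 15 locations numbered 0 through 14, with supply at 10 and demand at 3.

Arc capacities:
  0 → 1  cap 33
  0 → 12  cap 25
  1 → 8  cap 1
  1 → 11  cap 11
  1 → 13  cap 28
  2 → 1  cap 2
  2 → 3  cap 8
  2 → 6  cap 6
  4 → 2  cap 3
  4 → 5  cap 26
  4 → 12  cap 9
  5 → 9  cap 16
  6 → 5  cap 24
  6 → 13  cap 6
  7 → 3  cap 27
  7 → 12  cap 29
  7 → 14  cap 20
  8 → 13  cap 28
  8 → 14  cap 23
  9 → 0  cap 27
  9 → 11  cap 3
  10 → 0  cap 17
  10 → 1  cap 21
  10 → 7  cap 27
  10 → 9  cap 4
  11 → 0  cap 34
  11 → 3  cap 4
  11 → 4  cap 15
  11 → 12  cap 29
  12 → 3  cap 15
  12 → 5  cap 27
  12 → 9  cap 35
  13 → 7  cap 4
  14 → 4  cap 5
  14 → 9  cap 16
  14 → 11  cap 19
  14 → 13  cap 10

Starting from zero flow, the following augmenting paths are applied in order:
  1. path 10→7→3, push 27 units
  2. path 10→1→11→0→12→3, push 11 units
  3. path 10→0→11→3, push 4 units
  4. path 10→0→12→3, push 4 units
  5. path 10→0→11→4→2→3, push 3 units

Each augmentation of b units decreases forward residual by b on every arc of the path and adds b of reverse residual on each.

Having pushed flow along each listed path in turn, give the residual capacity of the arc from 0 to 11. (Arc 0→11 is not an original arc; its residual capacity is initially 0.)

after path 1 (10→7→3, push 27): res(0,11)=0
after path 2 (10→1→11→0→12→3, push 11): res(0,11)=11
after path 3 (10→0→11→3, push 4): res(0,11)=7
after path 4 (10→0→12→3, push 4): res(0,11)=7
after path 5 (10→0→11→4→2→3, push 3): res(0,11)=4

Residual capacity of (0,11): 4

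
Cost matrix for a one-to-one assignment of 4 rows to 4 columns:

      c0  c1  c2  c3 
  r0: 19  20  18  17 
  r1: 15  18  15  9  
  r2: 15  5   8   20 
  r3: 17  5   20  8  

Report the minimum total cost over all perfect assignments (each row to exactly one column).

optimal assignment: row0→col0 (cost 19), row1→col3 (cost 9), row2→col2 (cost 8), row3→col1 (cost 5)
total = 19 + 9 + 8 + 5 = 41

Minimum assignment cost: 41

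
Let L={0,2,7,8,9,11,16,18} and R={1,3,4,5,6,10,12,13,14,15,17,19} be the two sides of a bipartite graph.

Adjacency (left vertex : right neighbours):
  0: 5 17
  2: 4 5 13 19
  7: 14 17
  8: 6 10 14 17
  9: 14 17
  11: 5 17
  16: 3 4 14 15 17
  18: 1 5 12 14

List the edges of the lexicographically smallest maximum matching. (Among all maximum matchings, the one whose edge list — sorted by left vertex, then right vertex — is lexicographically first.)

Lex-smallest maximum matching: {(0,5), (2,4), (7,14), (8,6), (9,17), (16,3), (18,1)}

|M| = 7 (so the lex-smallest maximum matching has 7 edges)
process left vertices in ascending order; for each, take the smallest-labelled available neighbour that still permits 7 edges overall, or leave it unmatched if none does
lex-smallest matching: {0-5, 2-4, 7-14, 8-6, 9-17, 16-3, 18-1}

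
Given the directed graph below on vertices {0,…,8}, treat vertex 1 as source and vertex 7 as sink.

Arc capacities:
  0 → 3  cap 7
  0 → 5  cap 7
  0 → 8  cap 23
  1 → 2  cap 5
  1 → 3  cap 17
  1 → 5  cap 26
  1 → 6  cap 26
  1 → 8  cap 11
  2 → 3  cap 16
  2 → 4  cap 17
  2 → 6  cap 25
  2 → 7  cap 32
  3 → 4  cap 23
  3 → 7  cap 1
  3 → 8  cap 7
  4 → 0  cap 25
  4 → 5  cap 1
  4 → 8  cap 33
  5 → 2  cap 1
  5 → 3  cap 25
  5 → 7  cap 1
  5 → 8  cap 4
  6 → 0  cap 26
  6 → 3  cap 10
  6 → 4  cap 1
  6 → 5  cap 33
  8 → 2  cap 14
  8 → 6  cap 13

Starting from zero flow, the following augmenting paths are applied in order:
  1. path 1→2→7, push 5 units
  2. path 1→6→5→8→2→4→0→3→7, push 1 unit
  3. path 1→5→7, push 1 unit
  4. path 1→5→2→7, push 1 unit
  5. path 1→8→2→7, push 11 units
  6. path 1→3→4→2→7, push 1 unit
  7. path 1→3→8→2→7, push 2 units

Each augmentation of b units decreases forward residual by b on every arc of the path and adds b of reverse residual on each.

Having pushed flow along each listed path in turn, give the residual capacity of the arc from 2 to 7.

Residual capacity of (2,7): 12

after path 1 (1→2→7, push 5): res(2,7)=27
after path 2 (1→6→5→8→2→4→0→3→7, push 1): res(2,7)=27
after path 3 (1→5→7, push 1): res(2,7)=27
after path 4 (1→5→2→7, push 1): res(2,7)=26
after path 5 (1→8→2→7, push 11): res(2,7)=15
after path 6 (1→3→4→2→7, push 1): res(2,7)=14
after path 7 (1→3→8→2→7, push 2): res(2,7)=12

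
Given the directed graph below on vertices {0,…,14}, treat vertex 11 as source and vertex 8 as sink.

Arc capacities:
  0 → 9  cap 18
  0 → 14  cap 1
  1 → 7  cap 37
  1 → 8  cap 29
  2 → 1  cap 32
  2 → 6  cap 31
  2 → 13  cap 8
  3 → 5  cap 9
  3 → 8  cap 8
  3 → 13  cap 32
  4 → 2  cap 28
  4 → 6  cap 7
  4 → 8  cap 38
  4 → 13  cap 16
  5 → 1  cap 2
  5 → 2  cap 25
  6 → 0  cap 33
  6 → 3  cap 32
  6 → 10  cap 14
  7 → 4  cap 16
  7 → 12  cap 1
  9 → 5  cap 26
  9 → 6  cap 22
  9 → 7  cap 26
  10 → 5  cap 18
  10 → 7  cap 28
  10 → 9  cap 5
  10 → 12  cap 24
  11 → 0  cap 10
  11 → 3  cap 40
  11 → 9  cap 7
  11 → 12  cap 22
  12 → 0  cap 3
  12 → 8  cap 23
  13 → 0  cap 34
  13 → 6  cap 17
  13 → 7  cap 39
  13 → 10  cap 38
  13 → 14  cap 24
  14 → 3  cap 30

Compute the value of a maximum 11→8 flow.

augment #1: 11→3→8 bottleneck 8, total now 8
augment #2: 11→12→8 bottleneck 22, total now 30
augment #3: 11→3→5→1→8 bottleneck 2, total now 32
augment #4: 11→9→7→4→8 bottleneck 7, total now 39
augment #5: 11→0→9→7→4→8 bottleneck 9, total now 48
augment #6: 11→0→9→7→12→8 bottleneck 1, total now 49
augment #7: 11→3→5→2→1→8 bottleneck 7, total now 56
augment #8: 11→3→13→10→5→2→1→8 bottleneck 18, total now 74

Maximum flow value: 74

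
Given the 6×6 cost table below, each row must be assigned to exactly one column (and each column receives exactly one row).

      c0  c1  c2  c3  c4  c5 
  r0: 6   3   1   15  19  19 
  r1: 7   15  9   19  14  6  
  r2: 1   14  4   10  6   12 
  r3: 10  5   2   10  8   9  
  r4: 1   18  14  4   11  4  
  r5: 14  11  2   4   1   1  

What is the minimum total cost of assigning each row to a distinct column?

Minimum assignment cost: 17

optimal assignment: row0→col1 (cost 3), row1→col5 (cost 6), row2→col0 (cost 1), row3→col2 (cost 2), row4→col3 (cost 4), row5→col4 (cost 1)
total = 3 + 6 + 1 + 2 + 4 + 1 = 17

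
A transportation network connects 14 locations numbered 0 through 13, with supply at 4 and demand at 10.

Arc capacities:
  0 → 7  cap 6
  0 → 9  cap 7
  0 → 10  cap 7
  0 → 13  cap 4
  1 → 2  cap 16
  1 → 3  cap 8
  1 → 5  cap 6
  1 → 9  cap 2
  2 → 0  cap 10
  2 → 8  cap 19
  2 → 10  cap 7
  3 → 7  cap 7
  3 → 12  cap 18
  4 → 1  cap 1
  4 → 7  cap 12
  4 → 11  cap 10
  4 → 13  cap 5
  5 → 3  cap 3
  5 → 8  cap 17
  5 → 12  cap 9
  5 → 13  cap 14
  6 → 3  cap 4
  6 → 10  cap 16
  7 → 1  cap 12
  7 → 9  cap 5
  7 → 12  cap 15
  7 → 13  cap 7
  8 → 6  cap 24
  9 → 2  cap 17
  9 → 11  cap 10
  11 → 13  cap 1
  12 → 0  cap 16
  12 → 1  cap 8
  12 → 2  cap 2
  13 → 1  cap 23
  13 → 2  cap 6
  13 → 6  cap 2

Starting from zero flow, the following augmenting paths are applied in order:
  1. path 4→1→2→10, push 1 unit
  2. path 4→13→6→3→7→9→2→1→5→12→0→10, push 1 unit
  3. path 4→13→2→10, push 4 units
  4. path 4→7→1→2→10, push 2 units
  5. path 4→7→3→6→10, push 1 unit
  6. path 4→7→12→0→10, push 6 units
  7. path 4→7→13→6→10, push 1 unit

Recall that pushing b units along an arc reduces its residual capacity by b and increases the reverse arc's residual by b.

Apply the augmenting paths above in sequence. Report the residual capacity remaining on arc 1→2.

after path 1 (4→1→2→10, push 1): res(1,2)=15
after path 2 (4→13→6→3→7→9→2→1→5→12→0→10, push 1): res(1,2)=16
after path 3 (4→13→2→10, push 4): res(1,2)=16
after path 4 (4→7→1→2→10, push 2): res(1,2)=14
after path 5 (4→7→3→6→10, push 1): res(1,2)=14
after path 6 (4→7→12→0→10, push 6): res(1,2)=14
after path 7 (4→7→13→6→10, push 1): res(1,2)=14

Residual capacity of (1,2): 14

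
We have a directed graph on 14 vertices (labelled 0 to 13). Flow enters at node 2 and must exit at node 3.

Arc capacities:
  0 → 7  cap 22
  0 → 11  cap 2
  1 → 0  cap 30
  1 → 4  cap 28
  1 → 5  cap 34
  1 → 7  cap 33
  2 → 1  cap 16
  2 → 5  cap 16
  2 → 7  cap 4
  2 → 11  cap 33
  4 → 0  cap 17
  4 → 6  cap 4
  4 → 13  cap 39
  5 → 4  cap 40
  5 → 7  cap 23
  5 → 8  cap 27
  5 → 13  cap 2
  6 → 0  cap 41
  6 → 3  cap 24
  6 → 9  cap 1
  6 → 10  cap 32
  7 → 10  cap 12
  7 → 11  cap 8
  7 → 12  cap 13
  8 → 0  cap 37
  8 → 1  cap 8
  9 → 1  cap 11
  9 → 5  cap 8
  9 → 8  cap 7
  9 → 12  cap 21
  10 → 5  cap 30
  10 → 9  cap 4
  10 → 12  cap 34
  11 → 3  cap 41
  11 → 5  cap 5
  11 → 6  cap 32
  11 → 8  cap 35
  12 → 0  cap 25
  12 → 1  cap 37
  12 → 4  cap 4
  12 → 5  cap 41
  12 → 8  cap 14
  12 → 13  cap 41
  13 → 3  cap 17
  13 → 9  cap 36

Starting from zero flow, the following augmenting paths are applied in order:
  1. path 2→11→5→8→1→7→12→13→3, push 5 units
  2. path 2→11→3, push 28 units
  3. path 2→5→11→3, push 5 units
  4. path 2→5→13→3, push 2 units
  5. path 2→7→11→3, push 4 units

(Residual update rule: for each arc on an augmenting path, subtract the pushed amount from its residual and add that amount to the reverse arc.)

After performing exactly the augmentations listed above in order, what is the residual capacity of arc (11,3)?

after path 1 (2→11→5→8→1→7→12→13→3, push 5): res(11,3)=41
after path 2 (2→11→3, push 28): res(11,3)=13
after path 3 (2→5→11→3, push 5): res(11,3)=8
after path 4 (2→5→13→3, push 2): res(11,3)=8
after path 5 (2→7→11→3, push 4): res(11,3)=4

Residual capacity of (11,3): 4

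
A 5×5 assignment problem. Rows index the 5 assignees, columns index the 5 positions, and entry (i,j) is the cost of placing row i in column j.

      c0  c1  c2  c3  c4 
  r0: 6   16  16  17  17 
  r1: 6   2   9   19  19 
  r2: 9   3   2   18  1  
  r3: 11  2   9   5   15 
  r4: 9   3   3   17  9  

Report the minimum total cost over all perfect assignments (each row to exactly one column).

optimal assignment: row0→col0 (cost 6), row1→col1 (cost 2), row2→col4 (cost 1), row3→col3 (cost 5), row4→col2 (cost 3)
total = 6 + 2 + 1 + 5 + 3 = 17

Minimum assignment cost: 17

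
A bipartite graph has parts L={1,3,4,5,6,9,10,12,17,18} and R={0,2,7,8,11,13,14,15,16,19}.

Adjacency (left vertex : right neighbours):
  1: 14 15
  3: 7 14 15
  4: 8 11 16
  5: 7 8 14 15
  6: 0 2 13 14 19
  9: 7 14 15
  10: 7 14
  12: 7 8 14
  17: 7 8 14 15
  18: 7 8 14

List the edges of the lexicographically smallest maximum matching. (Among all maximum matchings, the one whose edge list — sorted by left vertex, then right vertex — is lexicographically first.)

Lex-smallest maximum matching: {(1,14), (3,7), (4,11), (5,8), (6,0), (9,15)}

|M| = 6 (so the lex-smallest maximum matching has 6 edges)
process left vertices in ascending order; for each, take the smallest-labelled available neighbour that still permits 6 edges overall, or leave it unmatched if none does
lex-smallest matching: {1-14, 3-7, 4-11, 5-8, 6-0, 9-15}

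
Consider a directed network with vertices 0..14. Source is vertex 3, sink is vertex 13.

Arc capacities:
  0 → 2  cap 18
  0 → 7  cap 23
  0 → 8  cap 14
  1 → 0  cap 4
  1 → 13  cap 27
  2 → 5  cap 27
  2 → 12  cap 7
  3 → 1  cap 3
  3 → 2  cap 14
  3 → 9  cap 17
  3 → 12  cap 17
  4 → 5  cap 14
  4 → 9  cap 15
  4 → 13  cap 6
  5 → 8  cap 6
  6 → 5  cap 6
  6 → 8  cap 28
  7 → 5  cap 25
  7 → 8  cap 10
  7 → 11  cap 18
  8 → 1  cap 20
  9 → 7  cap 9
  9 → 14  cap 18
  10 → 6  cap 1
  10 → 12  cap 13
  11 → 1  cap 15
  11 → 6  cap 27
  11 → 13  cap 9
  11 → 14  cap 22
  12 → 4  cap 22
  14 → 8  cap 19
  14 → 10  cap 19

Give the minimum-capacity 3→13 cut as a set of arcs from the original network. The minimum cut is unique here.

augment #1: 3→1→13 push 3
augment #2: 3→12→4→13 push 6
augment #3: 3→9→7→11→13 push 9
augment #4: 3→2→5→8→1→13 push 6
augment #5: 3→9→14→8→1→13 push 8
augment #6: 3→12→4→9→14→8→1→13 push 6
max flow = 38; residual-reachable set from 3 gives S-side
cut edges (S→T): {(3,1), (4,13), (8,1), (9,7)} total cap 38

Min-cut arcs: {(3,1), (4,13), (8,1), (9,7)} (total capacity 38)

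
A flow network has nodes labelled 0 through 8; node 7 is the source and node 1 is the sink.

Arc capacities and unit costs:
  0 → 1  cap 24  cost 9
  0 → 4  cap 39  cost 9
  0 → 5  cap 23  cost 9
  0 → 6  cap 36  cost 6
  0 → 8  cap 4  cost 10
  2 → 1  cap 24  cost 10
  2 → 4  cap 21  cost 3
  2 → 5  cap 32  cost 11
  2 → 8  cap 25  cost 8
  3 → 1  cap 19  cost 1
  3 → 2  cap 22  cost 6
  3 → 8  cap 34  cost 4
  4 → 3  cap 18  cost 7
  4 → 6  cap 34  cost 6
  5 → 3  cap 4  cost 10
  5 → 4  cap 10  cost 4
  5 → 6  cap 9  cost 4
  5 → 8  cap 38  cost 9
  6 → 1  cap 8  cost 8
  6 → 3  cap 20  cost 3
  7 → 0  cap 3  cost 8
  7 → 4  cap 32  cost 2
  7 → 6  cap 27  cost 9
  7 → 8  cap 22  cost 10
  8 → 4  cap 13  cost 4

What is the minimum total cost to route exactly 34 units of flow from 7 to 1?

shortest-cost path #1: 7→4→3→1 push 18 @ unit cost 10 (adds 180)
shortest-cost path #2: 7→4→6→3→1 push 1 @ unit cost 12 (adds 12)
shortest-cost path #3: 7→4→6→1 push 8 @ unit cost 16 (adds 128)
shortest-cost path #4: 7→0→1 push 3 @ unit cost 17 (adds 51)
shortest-cost path #5: 7→4→6→3→2→1 push 4 @ unit cost 27 (adds 108)
total cost = 479

Minimum cost for 34 units: 479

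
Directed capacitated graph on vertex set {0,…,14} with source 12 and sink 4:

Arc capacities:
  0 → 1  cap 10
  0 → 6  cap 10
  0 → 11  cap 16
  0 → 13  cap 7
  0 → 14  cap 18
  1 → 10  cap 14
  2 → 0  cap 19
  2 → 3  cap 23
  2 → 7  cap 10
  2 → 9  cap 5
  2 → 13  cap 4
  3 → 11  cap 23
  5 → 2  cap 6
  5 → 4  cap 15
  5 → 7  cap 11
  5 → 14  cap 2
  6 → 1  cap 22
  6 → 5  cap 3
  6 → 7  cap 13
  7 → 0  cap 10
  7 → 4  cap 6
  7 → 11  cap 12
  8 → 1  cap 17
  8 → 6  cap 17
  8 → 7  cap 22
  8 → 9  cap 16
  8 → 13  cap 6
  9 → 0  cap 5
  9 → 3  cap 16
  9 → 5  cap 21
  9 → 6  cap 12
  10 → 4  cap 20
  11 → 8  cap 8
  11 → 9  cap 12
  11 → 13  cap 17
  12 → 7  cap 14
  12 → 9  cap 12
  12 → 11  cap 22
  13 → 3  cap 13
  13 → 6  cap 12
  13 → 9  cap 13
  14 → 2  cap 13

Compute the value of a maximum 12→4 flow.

augment #1: 12→7→4 bottleneck 6, total now 6
augment #2: 12→9→5→4 bottleneck 12, total now 18
augment #3: 12→11→9→5→4 bottleneck 3, total now 21
augment #4: 12→7→0→1→10→4 bottleneck 8, total now 29
augment #5: 12→11→8→1→10→4 bottleneck 6, total now 35

Maximum flow value: 35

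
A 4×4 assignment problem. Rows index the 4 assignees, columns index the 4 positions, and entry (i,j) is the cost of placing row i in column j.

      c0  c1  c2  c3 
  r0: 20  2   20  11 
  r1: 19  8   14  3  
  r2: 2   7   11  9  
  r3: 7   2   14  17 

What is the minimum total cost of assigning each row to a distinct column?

Minimum assignment cost: 21

optimal assignment: row0→col1 (cost 2), row1→col3 (cost 3), row2→col0 (cost 2), row3→col2 (cost 14)
total = 2 + 3 + 2 + 14 = 21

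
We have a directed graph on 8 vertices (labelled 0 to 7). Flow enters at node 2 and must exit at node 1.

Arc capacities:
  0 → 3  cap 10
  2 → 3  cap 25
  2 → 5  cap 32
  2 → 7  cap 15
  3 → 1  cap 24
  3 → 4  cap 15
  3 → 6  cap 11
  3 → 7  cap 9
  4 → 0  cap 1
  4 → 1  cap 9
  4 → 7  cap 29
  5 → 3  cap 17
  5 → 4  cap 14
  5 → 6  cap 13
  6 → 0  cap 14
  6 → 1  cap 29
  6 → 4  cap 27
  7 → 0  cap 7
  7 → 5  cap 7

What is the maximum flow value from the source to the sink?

Maximum flow value: 57

augment #1: 2→3→1 bottleneck 24, total now 24
augment #2: 2→3→4→1 bottleneck 1, total now 25
augment #3: 2→5→4→1 bottleneck 8, total now 33
augment #4: 2→5→6→1 bottleneck 13, total now 46
augment #5: 2→5→3→6→1 bottleneck 11, total now 57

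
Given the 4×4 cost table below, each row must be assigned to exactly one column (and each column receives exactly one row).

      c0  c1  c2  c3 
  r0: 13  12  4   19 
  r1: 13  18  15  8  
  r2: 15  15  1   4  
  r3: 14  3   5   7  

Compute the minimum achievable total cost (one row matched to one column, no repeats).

Minimum assignment cost: 24

optimal assignment: row0→col2 (cost 4), row1→col0 (cost 13), row2→col3 (cost 4), row3→col1 (cost 3)
total = 4 + 13 + 4 + 3 = 24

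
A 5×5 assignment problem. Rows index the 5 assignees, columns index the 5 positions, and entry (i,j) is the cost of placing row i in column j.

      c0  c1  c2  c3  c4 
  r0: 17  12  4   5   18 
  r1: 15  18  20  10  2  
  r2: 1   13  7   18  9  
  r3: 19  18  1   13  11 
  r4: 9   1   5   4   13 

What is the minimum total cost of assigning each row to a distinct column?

Minimum assignment cost: 10

optimal assignment: row0→col3 (cost 5), row1→col4 (cost 2), row2→col0 (cost 1), row3→col2 (cost 1), row4→col1 (cost 1)
total = 5 + 2 + 1 + 1 + 1 = 10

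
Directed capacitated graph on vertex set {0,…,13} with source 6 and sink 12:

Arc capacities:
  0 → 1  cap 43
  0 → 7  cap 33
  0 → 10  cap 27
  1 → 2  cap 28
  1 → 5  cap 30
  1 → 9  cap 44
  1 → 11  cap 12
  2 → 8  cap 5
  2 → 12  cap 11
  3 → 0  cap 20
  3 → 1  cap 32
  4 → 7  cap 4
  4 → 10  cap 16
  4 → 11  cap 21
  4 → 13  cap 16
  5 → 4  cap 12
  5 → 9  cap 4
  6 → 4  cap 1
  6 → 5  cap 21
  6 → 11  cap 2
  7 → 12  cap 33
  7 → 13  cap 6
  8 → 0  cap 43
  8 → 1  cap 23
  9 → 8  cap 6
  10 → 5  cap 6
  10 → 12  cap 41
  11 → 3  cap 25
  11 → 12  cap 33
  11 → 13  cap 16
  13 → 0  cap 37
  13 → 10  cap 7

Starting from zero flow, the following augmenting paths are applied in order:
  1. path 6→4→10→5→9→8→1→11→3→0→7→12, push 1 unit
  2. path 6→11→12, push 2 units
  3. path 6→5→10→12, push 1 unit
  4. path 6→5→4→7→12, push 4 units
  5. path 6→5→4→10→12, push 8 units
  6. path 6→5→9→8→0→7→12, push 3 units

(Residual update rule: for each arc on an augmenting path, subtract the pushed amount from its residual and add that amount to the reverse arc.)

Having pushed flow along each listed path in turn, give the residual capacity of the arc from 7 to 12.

Residual capacity of (7,12): 25

after path 1 (6→4→10→5→9→8→1→11→3→0→7→12, push 1): res(7,12)=32
after path 2 (6→11→12, push 2): res(7,12)=32
after path 3 (6→5→10→12, push 1): res(7,12)=32
after path 4 (6→5→4→7→12, push 4): res(7,12)=28
after path 5 (6→5→4→10→12, push 8): res(7,12)=28
after path 6 (6→5→9→8→0→7→12, push 3): res(7,12)=25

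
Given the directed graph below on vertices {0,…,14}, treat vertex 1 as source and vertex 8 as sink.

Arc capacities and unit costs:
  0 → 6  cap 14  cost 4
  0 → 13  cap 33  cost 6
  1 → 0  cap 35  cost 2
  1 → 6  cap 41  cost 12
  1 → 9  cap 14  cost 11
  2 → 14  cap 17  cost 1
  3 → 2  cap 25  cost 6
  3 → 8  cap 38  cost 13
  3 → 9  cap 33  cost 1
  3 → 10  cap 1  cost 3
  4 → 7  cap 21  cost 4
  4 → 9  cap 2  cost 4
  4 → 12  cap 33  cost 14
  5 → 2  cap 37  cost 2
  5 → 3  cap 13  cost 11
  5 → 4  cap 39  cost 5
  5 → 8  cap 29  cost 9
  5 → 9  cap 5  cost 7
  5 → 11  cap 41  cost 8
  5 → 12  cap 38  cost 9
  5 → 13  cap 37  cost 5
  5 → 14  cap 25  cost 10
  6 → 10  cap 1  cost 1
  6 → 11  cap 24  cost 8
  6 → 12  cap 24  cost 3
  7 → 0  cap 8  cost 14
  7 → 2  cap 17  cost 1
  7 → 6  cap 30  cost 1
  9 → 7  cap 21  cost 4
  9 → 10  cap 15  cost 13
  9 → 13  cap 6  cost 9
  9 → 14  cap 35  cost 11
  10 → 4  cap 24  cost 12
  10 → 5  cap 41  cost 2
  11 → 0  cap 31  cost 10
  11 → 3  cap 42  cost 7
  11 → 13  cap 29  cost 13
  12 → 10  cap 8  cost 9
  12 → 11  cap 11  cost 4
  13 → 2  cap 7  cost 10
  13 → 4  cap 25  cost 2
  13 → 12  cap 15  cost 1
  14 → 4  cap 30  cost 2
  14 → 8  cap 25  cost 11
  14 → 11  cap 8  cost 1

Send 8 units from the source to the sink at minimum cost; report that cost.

Minimum cost for 8 units: 207

shortest-cost path #1: 1→0→6→10→5→8 push 1 @ unit cost 18 (adds 18)
shortest-cost path #2: 1→0→13→4→7→2→14→8 push 7 @ unit cost 27 (adds 189)
total cost = 207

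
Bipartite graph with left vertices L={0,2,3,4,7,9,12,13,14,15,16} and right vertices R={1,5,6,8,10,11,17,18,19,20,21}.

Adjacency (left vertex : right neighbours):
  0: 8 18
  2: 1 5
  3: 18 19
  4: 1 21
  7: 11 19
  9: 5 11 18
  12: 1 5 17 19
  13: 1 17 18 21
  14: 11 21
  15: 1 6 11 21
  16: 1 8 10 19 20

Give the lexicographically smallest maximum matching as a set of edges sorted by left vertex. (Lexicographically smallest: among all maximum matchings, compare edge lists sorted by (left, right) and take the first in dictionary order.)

|M| = 10 (so the lex-smallest maximum matching has 10 edges)
process left vertices in ascending order; for each, take the smallest-labelled available neighbour that still permits 10 edges overall, or leave it unmatched if none does
lex-smallest matching: {0-8, 2-1, 3-18, 4-21, 7-11, 9-5, 12-19, 13-17, 15-6, 16-10}

Lex-smallest maximum matching: {(0,8), (2,1), (3,18), (4,21), (7,11), (9,5), (12,19), (13,17), (15,6), (16,10)}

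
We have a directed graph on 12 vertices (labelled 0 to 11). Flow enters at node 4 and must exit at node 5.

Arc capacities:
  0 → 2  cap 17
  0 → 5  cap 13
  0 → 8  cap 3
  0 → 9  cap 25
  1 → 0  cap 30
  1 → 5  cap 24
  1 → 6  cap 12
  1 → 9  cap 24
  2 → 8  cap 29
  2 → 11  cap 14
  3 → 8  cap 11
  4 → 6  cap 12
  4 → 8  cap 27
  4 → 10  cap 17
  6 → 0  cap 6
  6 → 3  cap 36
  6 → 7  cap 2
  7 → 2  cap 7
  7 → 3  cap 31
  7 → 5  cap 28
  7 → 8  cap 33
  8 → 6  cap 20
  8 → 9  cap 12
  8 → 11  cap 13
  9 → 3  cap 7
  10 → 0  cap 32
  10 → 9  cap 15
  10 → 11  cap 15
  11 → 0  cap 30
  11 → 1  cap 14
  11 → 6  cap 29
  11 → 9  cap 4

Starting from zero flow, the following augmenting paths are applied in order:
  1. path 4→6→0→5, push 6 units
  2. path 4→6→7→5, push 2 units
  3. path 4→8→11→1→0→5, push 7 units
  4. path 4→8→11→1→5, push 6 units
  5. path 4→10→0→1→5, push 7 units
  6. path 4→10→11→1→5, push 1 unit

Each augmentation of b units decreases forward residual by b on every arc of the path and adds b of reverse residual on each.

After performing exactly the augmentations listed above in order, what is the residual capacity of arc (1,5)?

Residual capacity of (1,5): 10

after path 1 (4→6→0→5, push 6): res(1,5)=24
after path 2 (4→6→7→5, push 2): res(1,5)=24
after path 3 (4→8→11→1→0→5, push 7): res(1,5)=24
after path 4 (4→8→11→1→5, push 6): res(1,5)=18
after path 5 (4→10→0→1→5, push 7): res(1,5)=11
after path 6 (4→10→11→1→5, push 1): res(1,5)=10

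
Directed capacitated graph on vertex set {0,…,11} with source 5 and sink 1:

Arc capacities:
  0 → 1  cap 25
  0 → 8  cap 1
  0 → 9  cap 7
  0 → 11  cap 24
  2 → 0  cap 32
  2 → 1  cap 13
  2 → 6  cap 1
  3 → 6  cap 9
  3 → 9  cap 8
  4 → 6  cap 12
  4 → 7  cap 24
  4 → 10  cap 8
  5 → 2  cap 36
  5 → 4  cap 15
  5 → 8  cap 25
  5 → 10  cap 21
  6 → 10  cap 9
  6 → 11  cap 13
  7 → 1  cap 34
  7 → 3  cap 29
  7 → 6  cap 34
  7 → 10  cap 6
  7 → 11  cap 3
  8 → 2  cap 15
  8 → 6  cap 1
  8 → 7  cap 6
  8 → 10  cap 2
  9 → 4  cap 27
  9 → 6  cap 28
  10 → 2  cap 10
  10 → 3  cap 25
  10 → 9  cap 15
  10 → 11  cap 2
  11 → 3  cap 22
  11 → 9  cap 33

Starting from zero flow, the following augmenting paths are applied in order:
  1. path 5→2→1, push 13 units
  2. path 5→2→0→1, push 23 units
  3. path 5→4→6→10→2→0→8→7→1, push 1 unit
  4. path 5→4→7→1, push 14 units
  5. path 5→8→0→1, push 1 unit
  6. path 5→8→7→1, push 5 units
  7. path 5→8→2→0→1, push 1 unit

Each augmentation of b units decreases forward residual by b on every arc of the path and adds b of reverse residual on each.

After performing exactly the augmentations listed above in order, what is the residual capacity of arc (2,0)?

after path 1 (5→2→1, push 13): res(2,0)=32
after path 2 (5→2→0→1, push 23): res(2,0)=9
after path 3 (5→4→6→10→2→0→8→7→1, push 1): res(2,0)=8
after path 4 (5→4→7→1, push 14): res(2,0)=8
after path 5 (5→8→0→1, push 1): res(2,0)=8
after path 6 (5→8→7→1, push 5): res(2,0)=8
after path 7 (5→8→2→0→1, push 1): res(2,0)=7

Residual capacity of (2,0): 7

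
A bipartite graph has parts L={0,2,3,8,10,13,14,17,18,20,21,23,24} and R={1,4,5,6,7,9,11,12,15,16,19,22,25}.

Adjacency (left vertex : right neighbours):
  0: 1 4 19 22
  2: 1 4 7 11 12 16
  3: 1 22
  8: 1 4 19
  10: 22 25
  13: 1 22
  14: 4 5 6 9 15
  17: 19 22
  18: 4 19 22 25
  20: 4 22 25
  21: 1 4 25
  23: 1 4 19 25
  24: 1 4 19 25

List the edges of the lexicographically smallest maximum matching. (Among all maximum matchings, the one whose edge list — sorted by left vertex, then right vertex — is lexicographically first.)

Lex-smallest maximum matching: {(0,1), (2,7), (3,22), (8,4), (10,25), (14,5), (17,19)}

|M| = 7 (so the lex-smallest maximum matching has 7 edges)
process left vertices in ascending order; for each, take the smallest-labelled available neighbour that still permits 7 edges overall, or leave it unmatched if none does
lex-smallest matching: {0-1, 2-7, 3-22, 8-4, 10-25, 14-5, 17-19}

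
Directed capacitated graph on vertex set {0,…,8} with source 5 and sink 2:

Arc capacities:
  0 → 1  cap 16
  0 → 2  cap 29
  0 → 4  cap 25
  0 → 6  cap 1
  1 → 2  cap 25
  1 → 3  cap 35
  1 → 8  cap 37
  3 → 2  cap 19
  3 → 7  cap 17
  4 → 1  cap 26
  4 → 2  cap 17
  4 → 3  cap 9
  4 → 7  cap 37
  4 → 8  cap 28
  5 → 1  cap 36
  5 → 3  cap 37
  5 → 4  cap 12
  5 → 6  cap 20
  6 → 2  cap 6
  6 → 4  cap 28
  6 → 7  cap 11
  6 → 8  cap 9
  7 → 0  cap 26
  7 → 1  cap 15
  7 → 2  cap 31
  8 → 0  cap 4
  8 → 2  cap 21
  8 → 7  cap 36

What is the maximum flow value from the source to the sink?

Maximum flow value: 104

augment #1: 5→1→2 bottleneck 25, total now 25
augment #2: 5→3→2 bottleneck 19, total now 44
augment #3: 5→4→2 bottleneck 12, total now 56
augment #4: 5→6→2 bottleneck 6, total now 62
augment #5: 5→1→8→2 bottleneck 11, total now 73
augment #6: 5→3→7→2 bottleneck 17, total now 90
augment #7: 5→6→4→2 bottleneck 5, total now 95
augment #8: 5→6→7→2 bottleneck 9, total now 104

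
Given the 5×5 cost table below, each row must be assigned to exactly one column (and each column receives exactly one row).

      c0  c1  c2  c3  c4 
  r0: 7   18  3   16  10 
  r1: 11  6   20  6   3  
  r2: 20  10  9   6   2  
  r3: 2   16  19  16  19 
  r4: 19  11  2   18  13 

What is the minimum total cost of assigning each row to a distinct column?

optimal assignment: row0→col2 (cost 3), row1→col3 (cost 6), row2→col4 (cost 2), row3→col0 (cost 2), row4→col1 (cost 11)
total = 3 + 6 + 2 + 2 + 11 = 24

Minimum assignment cost: 24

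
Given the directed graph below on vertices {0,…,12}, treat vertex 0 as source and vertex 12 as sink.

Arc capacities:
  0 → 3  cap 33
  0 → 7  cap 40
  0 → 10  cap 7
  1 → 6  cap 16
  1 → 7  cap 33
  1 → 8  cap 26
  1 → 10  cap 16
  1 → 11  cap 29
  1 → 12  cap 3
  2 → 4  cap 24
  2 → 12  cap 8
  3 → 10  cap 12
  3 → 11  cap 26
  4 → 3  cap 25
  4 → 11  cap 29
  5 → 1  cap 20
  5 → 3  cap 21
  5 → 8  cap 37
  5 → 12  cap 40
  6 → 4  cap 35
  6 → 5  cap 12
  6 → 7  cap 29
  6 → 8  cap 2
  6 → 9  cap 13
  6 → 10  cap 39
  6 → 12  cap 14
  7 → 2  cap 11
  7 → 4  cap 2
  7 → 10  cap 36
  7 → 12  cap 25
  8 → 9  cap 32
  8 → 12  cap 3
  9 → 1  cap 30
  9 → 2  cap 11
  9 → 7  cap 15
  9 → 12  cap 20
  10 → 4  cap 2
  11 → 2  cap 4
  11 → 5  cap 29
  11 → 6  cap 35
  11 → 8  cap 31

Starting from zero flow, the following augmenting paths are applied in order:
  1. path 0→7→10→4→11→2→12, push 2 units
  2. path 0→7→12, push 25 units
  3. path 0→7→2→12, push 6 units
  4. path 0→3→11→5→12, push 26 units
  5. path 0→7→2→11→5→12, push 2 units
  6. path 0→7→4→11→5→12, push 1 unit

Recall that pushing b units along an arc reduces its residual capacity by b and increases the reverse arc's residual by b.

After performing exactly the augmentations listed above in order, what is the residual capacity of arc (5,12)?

Residual capacity of (5,12): 11

after path 1 (0→7→10→4→11→2→12, push 2): res(5,12)=40
after path 2 (0→7→12, push 25): res(5,12)=40
after path 3 (0→7→2→12, push 6): res(5,12)=40
after path 4 (0→3→11→5→12, push 26): res(5,12)=14
after path 5 (0→7→2→11→5→12, push 2): res(5,12)=12
after path 6 (0→7→4→11→5→12, push 1): res(5,12)=11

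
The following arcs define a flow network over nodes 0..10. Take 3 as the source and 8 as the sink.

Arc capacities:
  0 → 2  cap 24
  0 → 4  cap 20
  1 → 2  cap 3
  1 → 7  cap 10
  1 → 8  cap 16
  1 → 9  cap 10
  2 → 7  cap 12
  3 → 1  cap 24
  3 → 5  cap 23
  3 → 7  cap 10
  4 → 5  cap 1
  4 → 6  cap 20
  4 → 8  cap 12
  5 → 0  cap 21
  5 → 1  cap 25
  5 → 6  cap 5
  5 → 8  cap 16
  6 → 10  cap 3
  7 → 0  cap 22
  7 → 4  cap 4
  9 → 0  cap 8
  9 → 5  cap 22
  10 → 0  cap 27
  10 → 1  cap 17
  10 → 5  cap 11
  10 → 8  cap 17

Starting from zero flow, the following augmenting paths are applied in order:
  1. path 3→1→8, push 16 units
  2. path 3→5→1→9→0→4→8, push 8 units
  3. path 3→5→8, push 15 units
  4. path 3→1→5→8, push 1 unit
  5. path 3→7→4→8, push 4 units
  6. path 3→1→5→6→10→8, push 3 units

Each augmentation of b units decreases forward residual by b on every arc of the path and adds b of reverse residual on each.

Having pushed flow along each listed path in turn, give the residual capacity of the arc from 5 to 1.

Residual capacity of (5,1): 21

after path 1 (3→1→8, push 16): res(5,1)=25
after path 2 (3→5→1→9→0→4→8, push 8): res(5,1)=17
after path 3 (3→5→8, push 15): res(5,1)=17
after path 4 (3→1→5→8, push 1): res(5,1)=18
after path 5 (3→7→4→8, push 4): res(5,1)=18
after path 6 (3→1→5→6→10→8, push 3): res(5,1)=21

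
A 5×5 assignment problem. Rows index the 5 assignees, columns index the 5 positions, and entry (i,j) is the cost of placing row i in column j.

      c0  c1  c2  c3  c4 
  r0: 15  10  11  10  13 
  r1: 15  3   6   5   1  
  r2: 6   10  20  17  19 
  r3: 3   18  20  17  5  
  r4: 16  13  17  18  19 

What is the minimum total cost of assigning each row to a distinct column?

one of 2 optimal assignments: row0→col2 (cost 11), row1→col3 (cost 5), row2→col0 (cost 6), row3→col4 (cost 5), row4→col1 (cost 13)
total = 11 + 5 + 6 + 5 + 13 = 40

Minimum assignment cost: 40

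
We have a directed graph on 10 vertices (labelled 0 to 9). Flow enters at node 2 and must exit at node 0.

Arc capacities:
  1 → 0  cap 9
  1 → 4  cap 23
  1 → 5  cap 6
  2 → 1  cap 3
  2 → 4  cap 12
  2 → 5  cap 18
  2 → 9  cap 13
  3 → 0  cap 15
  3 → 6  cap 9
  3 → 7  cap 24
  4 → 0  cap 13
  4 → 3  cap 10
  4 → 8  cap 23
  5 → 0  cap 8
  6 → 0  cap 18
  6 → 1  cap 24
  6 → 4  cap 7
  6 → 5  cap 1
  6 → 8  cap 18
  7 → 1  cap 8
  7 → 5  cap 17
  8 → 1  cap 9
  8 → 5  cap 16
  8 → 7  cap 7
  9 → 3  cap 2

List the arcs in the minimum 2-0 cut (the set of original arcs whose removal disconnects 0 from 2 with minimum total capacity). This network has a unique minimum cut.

augment #1: 2→1→0 push 3
augment #2: 2→4→0 push 12
augment #3: 2→5→0 push 8
augment #4: 2→9→3→0 push 2
max flow = 25; residual-reachable set from 2 gives S-side
cut edges (S→T): {(2,1), (2,4), (5,0), (9,3)} total cap 25

Min-cut arcs: {(2,1), (2,4), (5,0), (9,3)} (total capacity 25)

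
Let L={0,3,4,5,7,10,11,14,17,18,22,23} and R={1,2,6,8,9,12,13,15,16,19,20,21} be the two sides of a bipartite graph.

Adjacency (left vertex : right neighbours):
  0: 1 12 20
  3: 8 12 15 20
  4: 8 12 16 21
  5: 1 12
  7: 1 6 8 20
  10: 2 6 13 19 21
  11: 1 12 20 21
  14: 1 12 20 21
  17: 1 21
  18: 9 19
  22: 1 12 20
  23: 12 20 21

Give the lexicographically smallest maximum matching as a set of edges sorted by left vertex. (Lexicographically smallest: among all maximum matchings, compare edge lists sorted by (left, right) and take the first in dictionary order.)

|M| = 9 (so the lex-smallest maximum matching has 9 edges)
process left vertices in ascending order; for each, take the smallest-labelled available neighbour that still permits 9 edges overall, or leave it unmatched if none does
lex-smallest matching: {0-1, 3-8, 4-16, 5-12, 7-6, 10-2, 11-20, 14-21, 18-9}

Lex-smallest maximum matching: {(0,1), (3,8), (4,16), (5,12), (7,6), (10,2), (11,20), (14,21), (18,9)}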